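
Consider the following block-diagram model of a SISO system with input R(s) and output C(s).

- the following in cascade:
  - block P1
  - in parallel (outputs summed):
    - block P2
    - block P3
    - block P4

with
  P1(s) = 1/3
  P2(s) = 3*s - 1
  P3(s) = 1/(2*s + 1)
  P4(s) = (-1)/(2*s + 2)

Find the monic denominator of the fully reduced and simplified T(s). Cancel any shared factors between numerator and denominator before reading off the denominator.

1. reduce the parallel group P2, P3, P4, giving (12*s^3 + 14*s^2 - 1)/(4*s^2 + 6*s + 2)
2. cascade P1, (P2+P3+P4), giving (12*s^3 + 14*s^2 - 1)/(12*s^2 + 18*s + 6)
Step 2 gives the fully reduced T(s), with no common factor left to cancel. The denominator's leading coefficient is 12, so divide each of its coefficients by 12 to get the monic form.

Therefore the answer is s^2 + 3*s/2 + 1/2.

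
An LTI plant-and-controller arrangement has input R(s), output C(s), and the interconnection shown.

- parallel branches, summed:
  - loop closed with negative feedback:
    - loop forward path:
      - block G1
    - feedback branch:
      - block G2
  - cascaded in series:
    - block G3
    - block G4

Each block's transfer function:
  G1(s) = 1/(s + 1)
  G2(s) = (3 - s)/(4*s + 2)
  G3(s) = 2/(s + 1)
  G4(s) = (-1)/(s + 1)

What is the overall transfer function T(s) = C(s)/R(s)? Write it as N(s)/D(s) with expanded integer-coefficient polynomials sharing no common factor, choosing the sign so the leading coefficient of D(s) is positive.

[1] reduce the feedback loop with forward G1 and return G2, giving (4*s + 2)/(4*s^2 + 5*s + 5)
[2] reduce the series chain G3, G4, giving (-2)/(s^2 + 2*s + 1)
[3] parallel reduction of [G1/(1+G1*G2)], (G3*G4); the result is T(s) itself (integer coefficients, no common factor, positive leading denominator coefficient)

Answer: (4*s^3 + 2*s^2 - 2*s - 8)/(4*s^4 + 13*s^3 + 19*s^2 + 15*s + 5)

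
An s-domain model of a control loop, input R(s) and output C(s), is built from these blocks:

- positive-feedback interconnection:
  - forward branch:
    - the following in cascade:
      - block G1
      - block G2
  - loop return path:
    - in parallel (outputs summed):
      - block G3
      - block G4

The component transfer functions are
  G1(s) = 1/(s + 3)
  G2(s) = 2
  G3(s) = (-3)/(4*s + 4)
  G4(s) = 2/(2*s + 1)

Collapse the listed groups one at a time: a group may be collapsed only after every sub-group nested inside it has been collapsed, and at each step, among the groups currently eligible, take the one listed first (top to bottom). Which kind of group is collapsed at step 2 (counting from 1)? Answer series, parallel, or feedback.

The answer is parallel.

Reasoning:
1. cascade G1, G2
2. reduce the parallel group G3, G4
3. close the feedback loop around (G1*G2), (G3+G4)
The group at step 2 is a parallel group.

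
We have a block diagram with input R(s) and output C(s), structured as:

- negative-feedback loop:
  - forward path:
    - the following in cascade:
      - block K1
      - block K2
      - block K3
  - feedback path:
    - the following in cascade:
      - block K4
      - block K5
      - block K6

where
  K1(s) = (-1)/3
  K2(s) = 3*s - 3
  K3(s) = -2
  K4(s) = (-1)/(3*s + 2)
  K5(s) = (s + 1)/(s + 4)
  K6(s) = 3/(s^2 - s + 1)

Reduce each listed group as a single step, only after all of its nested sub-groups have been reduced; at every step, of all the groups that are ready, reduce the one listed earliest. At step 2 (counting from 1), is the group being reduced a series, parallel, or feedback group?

Answer: series

Working:
[1] multiply K1, K2, K3 (series)
[2] cascade K4, K5, K6
[3] apply the feedback formula to (K1*K2*K3), (K4*K5*K6)
So the answer for step 2 is series.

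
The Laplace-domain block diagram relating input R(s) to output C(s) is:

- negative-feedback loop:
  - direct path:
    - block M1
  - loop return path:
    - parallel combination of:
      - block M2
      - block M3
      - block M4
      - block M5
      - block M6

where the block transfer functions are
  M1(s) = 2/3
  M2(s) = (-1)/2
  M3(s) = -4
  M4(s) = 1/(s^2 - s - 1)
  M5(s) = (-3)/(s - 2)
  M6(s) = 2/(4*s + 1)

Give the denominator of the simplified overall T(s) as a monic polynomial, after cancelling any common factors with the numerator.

The answer is s^4 - 23*s^3/12 - s^2/3 + 17*s/12 + 1/12.

Reasoning:
1. add M2, M3, M4, M5, M6 (parallel); result (-36*s^4 + 79*s^3 + 5*s^2 - 61*s - 8)/(8*s^4 - 22*s^3 + 2*s^2 + 18*s + 4)
2. close the feedback loop around M1, (M2+M3+M4+M5+M6); result (-4*s^4 + 11*s^3 - s^2 - 9*s - 2)/(12*s^4 - 23*s^3 - 4*s^2 + 17*s + 1)
No further cancellation is possible in the step-2 result, so that is T(s). Its denominator becomes monic after dividing by the leading coefficient 12.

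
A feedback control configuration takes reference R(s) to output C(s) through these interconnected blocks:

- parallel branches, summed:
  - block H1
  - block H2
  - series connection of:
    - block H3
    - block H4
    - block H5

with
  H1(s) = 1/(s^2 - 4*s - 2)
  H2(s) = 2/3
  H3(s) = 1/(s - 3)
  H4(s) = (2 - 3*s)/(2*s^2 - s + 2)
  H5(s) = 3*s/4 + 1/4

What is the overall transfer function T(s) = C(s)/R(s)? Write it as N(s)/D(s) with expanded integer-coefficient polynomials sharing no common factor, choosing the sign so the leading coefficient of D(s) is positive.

Step 1 - multiply H3, H4, H5 (series) = (-9*s^2 + 3*s + 2)/(8*s^3 - 28*s^2 + 20*s - 24)
Step 2 - sum the parallel branches H1, H2, (H3*H4*H5); the result is T(s) itself (integer coefficients, no common factor, positive leading denominator coefficient)

Therefore the answer is (16*s^5 - 147*s^4 + 373*s^3 - 156*s^2 + 130*s + 12)/(24*s^5 - 180*s^4 + 348*s^3 - 144*s^2 + 168*s + 144).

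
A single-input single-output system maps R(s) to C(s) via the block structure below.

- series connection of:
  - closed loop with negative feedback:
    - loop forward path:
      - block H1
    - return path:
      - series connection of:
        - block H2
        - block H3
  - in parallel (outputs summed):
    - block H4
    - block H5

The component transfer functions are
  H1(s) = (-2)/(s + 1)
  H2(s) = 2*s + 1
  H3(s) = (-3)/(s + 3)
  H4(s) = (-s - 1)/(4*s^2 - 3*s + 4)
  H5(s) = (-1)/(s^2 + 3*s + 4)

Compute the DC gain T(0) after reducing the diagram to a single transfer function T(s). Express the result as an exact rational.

Reducing step by step:

(1) multiply H2, H3 (series) gives (-6*s - 3)/(s + 3)
(2) close the feedback loop around H1, (H2*H3) gives (-2*s - 6)/(s^2 + 16*s + 9)
(3) combine H4, H5 in parallel gives (-s^3 - 8*s^2 - 4*s - 8)/(4*s^4 + 9*s^3 + 11*s^2 + 16)
(4) reduce the series chain [H1/(1+H1*(H2*H3))], (H4+H5) gives (2*s^4 + 22*s^3 + 56*s^2 + 40*s + 48)/(4*s^6 + 73*s^5 + 191*s^4 + 257*s^3 + 115*s^2 + 256*s + 144)
The step-4 result is T(s). Setting s = 0: T(0) = 48/144 = 1/3.

Answer: 1/3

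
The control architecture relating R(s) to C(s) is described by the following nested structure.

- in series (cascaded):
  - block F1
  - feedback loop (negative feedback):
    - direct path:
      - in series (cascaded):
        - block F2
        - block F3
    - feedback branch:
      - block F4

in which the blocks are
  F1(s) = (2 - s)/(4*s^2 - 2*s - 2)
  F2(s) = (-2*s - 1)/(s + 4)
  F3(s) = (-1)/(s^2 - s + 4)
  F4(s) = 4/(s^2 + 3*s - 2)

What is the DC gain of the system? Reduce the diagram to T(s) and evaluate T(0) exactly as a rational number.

1. series reduction of F2, F3 = (2*s + 1)/(s^3 + 3*s^2 + 16)
2. collapse the loop ((F2*F3) forward, F4 return) = (2*s^3 + 7*s^2 - s - 2)/(s^5 + 6*s^4 + 7*s^3 + 10*s^2 + 56*s - 28)
3. series reduction of F1, [(F2*F3)/(1+(F2*F3)*F4)] = (-s^3 - s^2 + 8*s - 4)/(2*s^6 + 10*s^5 + 2*s^4 + 6*s^3 + 92*s^2 - 168*s + 56)
DC gain: substitute s = 0 into T(s) from step 3: T(0) = -4/56 = -1/14.

Answer: -1/14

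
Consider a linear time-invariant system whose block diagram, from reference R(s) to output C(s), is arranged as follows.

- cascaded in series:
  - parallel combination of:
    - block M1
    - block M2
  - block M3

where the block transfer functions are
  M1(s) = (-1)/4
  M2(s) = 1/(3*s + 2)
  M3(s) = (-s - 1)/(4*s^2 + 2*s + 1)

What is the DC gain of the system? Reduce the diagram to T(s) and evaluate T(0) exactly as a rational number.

The answer is -1/4.

Reasoning:
Step 1: combine M1, M2 in parallel: (2 - 3*s)/(12*s + 8)
Step 2: reduce the series chain (M1+M2), M3: (3*s^2 + s - 2)/(48*s^3 + 56*s^2 + 28*s + 8)
Evaluating the step-2 result (the overall T(s)) at s = 0 gives T(0) = -2/8 = -1/4.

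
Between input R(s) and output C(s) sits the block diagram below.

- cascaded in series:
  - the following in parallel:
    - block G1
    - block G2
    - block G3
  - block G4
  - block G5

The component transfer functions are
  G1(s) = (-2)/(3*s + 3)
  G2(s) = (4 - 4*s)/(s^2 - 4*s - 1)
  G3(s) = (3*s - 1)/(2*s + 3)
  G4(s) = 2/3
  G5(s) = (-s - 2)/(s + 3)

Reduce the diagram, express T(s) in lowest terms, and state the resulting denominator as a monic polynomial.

Reducing step by step:

Step 1: reduce the parallel group G1, G2, G3 -> (9*s^4 - 58*s^3 - 62*s^2 + 58*s + 45)/(6*s^4 - 9*s^3 - 57*s^2 - 51*s - 9)
Step 2: cascade (G1+G2+G3), G4, G5 -> (-18*s^5 + 80*s^4 + 356*s^3 + 132*s^2 - 322*s - 180)/(18*s^5 + 27*s^4 - 252*s^3 - 666*s^2 - 486*s - 81)
That last expression is T(s), already simplified. Scaling its denominator by 1/18 (the reciprocal of the leading coefficient) yields the monic denominator.

Answer: s^5 + 3*s^4/2 - 14*s^3 - 37*s^2 - 27*s - 9/2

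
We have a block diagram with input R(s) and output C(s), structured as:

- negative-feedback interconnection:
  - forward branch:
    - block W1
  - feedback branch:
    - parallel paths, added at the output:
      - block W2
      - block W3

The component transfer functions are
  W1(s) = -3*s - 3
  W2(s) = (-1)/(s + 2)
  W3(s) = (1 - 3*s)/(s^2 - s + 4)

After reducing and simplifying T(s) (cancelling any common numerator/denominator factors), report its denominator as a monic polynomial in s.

Step 1 - parallel reduction of W2, W3, giving (-4*s^2 - 4*s - 2)/(s^3 + s^2 + 2*s + 8)
Step 2 - apply the feedback formula to W1, (W2+W3), giving (-3*s^4 - 6*s^3 - 9*s^2 - 30*s - 24)/(13*s^3 + 25*s^2 + 20*s + 14)
Step 2 gives the fully reduced T(s), with no common factor left to cancel. The denominator's leading coefficient is 13, so divide each of its coefficients by 13 to get the monic form.

Therefore the answer is s^3 + 25*s^2/13 + 20*s/13 + 14/13.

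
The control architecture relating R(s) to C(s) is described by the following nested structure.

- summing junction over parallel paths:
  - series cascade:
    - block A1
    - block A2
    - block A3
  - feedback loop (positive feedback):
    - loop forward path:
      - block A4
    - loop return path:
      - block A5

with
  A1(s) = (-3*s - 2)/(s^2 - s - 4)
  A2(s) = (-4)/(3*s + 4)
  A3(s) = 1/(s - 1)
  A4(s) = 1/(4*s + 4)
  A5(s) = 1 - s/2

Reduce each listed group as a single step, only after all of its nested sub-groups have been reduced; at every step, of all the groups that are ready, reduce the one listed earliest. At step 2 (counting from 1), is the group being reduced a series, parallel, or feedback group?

Reducing step by step:

(1) multiply A1, A2, A3 (series)
(2) reduce the feedback loop with forward A4 and return A5
(3) sum the parallel branches (A1*A2*A3), [A4/(1-A4*A5)]
Step 2: feedback.

Answer: feedback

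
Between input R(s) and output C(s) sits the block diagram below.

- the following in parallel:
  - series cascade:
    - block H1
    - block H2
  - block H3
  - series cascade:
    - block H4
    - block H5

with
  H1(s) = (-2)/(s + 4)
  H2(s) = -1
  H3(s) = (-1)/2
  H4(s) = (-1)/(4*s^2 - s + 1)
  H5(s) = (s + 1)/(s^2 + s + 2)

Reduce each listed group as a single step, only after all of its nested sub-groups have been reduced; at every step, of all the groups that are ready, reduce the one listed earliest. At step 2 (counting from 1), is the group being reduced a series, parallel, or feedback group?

Answer: series

Working:
Step 1. multiply H1, H2 (series)
Step 2. series reduction of H4, H5
Step 3. parallel reduction of (H1*H2), H3, (H4*H5)
The group at step 2 is a series group.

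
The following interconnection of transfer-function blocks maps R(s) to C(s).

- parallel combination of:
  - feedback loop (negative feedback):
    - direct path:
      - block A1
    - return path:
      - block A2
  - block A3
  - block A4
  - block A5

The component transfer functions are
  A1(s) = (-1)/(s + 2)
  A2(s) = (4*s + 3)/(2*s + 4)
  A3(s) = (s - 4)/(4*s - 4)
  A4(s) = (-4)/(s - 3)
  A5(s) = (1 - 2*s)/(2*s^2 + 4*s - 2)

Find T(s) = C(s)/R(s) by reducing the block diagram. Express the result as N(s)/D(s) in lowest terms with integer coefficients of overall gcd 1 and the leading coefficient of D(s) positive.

Reducing step by step:

1. apply the feedback formula to A1, A2: (-2*s - 4)/(2*s^2 + 4*s + 5)
2. reduce the parallel group [A1/(1+A1*A2)], A3, A4, A5; the result is T(s) itself (integer coefficients, no common factor, positive leading denominator coefficient)

Answer: (2*s^6 - 54*s^5 - 97*s^4 + 69*s^3 + 203*s^2 + 71*s - 62)/(8*s^6 - 60*s^4 - 56*s^3 + 16*s^2 + 152*s - 60)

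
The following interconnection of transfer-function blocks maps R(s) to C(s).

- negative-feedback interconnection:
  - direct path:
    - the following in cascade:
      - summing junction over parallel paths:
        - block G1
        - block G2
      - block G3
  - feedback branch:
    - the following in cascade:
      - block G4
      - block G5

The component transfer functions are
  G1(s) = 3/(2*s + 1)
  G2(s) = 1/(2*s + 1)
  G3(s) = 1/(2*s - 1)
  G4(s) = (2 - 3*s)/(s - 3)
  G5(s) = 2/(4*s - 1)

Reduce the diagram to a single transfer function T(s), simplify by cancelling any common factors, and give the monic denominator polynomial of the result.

(1) sum the parallel branches G1, G2; result 4/(2*s + 1)
(2) cascade (G1+G2), G3; result 4/(4*s^2 - 1)
(3) combine G4, G5 in series; result (4 - 6*s)/(4*s^2 - 13*s + 3)
(4) apply the feedback formula to ((G1+G2)*G3), (G4*G5); result (16*s^2 - 52*s + 12)/(16*s^4 - 52*s^3 + 8*s^2 - 11*s + 13)
The result of step 4 is T(s) in lowest terms. Its denominator has leading coefficient 16; dividing the denominator through by 16 makes it monic.

Therefore the answer is s^4 - 13*s^3/4 + s^2/2 - 11*s/16 + 13/16.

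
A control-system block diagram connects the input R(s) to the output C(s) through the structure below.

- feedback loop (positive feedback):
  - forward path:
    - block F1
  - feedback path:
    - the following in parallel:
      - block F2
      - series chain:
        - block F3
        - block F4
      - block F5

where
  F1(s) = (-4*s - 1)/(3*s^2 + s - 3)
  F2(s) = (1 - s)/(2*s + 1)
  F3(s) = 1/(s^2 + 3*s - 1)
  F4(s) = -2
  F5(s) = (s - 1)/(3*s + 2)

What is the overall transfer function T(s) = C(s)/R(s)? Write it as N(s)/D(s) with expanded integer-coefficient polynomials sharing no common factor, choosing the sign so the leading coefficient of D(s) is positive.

Reducing step by step:

(1) cascade F3, F4 -> (-2)/(s^2 + 3*s - 1)
(2) combine F2, (F3*F4), F5 in parallel -> (-s^4 - 3*s^3 - 10*s^2 - 11*s - 5)/(6*s^4 + 25*s^3 + 17*s^2 - s - 2)
(3) reduce the feedback loop with forward F1 and return (F2+(F3*F4)+F5), which is the overall transfer function T(s) = C(s)/R(s) in lowest terms

Answer: (-24*s^5 - 106*s^4 - 93*s^3 - 13*s^2 + 9*s + 2)/(18*s^6 + 77*s^5 + 45*s^4 - 104*s^3 - 112*s^2 - 30*s + 1)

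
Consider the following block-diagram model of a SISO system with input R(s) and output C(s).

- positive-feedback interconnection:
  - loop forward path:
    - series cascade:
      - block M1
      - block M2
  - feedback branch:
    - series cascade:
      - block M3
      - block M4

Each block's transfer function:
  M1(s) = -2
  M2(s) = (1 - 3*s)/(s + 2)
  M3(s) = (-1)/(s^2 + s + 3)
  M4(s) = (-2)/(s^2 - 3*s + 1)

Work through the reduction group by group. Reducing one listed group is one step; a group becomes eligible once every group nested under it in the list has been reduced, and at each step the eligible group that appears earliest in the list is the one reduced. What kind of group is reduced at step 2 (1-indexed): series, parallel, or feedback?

Reducing step by step:

Step 1 - combine M1, M2 in series
Step 2 - reduce the series chain M3, M4
Step 3 - reduce the feedback loop with forward (M1*M2) and return (M3*M4)
So the answer for step 2 is series.

Answer: series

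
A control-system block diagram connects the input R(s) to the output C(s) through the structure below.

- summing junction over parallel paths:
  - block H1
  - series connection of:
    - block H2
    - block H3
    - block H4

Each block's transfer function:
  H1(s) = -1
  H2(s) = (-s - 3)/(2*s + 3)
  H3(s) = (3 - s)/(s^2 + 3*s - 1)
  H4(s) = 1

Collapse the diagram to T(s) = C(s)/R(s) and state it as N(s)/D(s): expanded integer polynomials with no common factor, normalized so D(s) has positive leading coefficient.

[1] reduce the series chain H2, H3, H4 -> (s^2 - 9)/(2*s^3 + 9*s^2 + 7*s - 3)
[2] add H1, (H2*H3*H4) (parallel), which is the overall transfer function T(s) = C(s)/R(s) in lowest terms

Final answer: (-2*s^3 - 8*s^2 - 7*s - 6)/(2*s^3 + 9*s^2 + 7*s - 3)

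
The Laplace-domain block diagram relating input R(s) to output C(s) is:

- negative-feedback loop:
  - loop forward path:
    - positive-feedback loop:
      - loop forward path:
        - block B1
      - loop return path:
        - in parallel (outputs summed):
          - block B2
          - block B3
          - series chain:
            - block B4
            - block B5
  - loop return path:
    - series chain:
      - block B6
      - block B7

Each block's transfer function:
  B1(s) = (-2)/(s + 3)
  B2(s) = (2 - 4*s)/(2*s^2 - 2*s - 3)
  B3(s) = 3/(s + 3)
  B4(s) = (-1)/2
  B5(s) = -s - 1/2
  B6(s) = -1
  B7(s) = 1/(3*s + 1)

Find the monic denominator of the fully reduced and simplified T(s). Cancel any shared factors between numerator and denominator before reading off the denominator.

[1] series reduction of B4, B5; result s/2 + 1/4
[2] combine B2, B3, (B4*B5) in parallel; result (4*s^4 + 10*s^3 - 6*s^2 - 91*s - 21)/(8*s^3 + 16*s^2 - 36*s - 36)
[3] reduce the feedback loop with forward B1 and return (B2+B3+(B4*B5)); result (-8*s^3 - 16*s^2 + 36*s + 36)/(8*s^4 + 30*s^3 - 163*s - 75)
[4] reduce the series chain B6, B7; result (-1)/(3*s + 1)
[5] reduce the feedback loop with forward [B1/(1-B1*(B2+B3+(B4*B5)))] and return (B6*B7); result (-24*s^4 - 56*s^3 + 92*s^2 + 144*s + 36)/(24*s^5 + 98*s^4 + 38*s^3 - 473*s^2 - 424*s - 111)
Step 5 gives the fully reduced T(s), with no common factor left to cancel. The denominator's leading coefficient is 24, so divide each of its coefficients by 24 to get the monic form.

Hence the answer: s^5 + 49*s^4/12 + 19*s^3/12 - 473*s^2/24 - 53*s/3 - 37/8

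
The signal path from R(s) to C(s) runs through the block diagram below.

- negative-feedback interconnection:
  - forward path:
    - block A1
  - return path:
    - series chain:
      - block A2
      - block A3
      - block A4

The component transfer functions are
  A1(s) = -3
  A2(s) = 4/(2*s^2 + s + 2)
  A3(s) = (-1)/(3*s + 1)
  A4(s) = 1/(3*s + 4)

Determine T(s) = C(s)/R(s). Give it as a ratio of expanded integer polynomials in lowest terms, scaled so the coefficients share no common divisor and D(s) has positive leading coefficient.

Step 1. series reduction of A2, A3, A4: (-4)/(18*s^4 + 39*s^3 + 41*s^2 + 34*s + 8)
Step 2. apply the feedback formula to A1, (A2*A3*A4), which is the overall transfer function T(s) = C(s)/R(s) in lowest terms

Hence the answer: (-54*s^4 - 117*s^3 - 123*s^2 - 102*s - 24)/(18*s^4 + 39*s^3 + 41*s^2 + 34*s + 20)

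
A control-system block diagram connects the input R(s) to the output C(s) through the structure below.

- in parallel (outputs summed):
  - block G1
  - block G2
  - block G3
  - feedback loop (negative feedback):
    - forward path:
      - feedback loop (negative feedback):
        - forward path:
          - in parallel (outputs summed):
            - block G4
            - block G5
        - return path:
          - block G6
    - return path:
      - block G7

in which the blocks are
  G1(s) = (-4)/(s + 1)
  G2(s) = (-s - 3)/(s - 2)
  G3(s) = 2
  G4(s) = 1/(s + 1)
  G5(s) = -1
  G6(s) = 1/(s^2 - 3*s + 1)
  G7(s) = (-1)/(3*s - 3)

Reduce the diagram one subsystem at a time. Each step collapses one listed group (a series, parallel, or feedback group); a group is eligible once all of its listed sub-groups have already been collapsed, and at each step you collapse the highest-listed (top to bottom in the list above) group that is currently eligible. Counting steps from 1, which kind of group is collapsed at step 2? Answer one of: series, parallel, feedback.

(1) parallel reduction of G4, G5
(2) apply the feedback formula to (G4+G5), G6
(3) reduce the feedback loop with forward [(G4+G5)/(1+(G4+G5)*G6)] and return G7
(4) combine G1, G2, G3, [[(G4+G5)/(1+(G4+G5)*G6)]/(1+[(G4+G5)/(1+(G4+G5)*G6)]*G7)] in parallel
The group at step 2 is a feedback group.

Answer: feedback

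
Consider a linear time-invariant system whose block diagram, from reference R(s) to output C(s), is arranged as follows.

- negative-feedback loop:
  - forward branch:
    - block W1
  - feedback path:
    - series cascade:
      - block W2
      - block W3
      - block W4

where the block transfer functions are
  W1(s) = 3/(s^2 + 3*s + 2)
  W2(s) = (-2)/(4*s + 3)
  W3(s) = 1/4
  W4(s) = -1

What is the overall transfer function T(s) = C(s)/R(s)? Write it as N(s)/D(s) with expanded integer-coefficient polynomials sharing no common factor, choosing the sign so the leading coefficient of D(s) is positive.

Reducing step by step:

1. multiply W2, W3, W4 (series), giving 1/(8*s + 6)
2. apply the feedback formula to W1, (W2*W3*W4); the result is T(s) itself (integer coefficients, no common factor, positive leading denominator coefficient)

Answer: (24*s + 18)/(8*s^3 + 30*s^2 + 34*s + 15)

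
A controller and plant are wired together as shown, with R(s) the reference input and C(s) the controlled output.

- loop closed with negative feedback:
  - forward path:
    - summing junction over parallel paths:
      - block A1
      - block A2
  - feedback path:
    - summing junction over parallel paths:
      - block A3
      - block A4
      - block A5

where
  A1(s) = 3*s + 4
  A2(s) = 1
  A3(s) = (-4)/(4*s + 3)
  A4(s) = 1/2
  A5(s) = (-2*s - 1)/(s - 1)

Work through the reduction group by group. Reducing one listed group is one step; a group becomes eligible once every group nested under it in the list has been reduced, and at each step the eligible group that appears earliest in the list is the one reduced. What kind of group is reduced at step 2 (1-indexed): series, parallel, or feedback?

[1] reduce the parallel group A1, A2
[2] parallel reduction of A3, A4, A5
[3] reduce the feedback loop with forward (A1+A2) and return (A3+A4+A5)
At step 2 the group reduced is parallel.

Hence the answer: parallel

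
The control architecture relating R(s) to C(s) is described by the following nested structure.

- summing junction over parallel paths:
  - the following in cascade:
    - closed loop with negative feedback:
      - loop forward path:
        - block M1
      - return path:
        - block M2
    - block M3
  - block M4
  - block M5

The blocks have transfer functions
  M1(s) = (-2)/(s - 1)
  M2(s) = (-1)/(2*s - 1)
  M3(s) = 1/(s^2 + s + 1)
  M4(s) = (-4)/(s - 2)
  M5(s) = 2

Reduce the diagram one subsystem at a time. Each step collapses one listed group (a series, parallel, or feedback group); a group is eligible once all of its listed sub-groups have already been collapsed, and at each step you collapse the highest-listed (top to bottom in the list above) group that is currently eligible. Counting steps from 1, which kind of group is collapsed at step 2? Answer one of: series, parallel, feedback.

Reducing step by step:

Step 1: apply the feedback formula to M1, M2
Step 2: multiply [M1/(1+M1*M2)], M3 (series)
Step 3: add ([M1/(1+M1*M2)]*M3), M4, M5 (parallel)
Step 2 collapses a series group.

Answer: series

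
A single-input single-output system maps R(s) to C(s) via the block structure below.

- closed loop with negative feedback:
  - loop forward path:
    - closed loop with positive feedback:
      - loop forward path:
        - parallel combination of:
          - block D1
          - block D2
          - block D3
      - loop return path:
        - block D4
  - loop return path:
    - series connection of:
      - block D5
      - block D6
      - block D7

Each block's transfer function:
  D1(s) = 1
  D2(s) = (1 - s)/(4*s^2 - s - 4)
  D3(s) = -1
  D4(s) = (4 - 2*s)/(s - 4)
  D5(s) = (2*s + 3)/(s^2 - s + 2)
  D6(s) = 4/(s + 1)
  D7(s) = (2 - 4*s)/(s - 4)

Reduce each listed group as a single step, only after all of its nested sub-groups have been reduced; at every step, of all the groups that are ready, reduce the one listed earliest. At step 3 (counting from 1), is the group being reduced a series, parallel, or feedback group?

Answer: series

Working:
Step 1 - combine D1, D2, D3 in parallel
Step 2 - collapse the loop ((D1+D2+D3) forward, D4 return)
Step 3 - cascade D5, D6, D7
Step 4 - reduce the feedback loop with forward [(D1+D2+D3)/(1-(D1+D2+D3)*D4)] and return (D5*D6*D7)
Step 3 collapses a series group.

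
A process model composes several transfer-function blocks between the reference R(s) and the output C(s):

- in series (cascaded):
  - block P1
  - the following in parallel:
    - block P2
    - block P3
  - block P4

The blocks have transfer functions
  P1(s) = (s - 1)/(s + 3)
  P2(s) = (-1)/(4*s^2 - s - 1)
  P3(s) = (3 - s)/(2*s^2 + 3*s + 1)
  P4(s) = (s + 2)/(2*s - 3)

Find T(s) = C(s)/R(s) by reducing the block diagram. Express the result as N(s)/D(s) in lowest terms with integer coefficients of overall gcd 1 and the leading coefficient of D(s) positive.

[1] sum the parallel branches P2, P3: (-4*s^3 + 11*s^2 - 5*s - 4)/(8*s^4 + 10*s^3 - s^2 - 4*s - 1)
[2] combine P1, (P2+P3), P4 in series, which is the overall transfer function T(s) = C(s)/R(s) in lowest terms

Answer: (-4*s^5 + 7*s^4 + 14*s^3 - 31*s^2 + 6*s + 8)/(16*s^6 + 44*s^5 - 44*s^4 - 101*s^3 - 5*s^2 + 33*s + 9)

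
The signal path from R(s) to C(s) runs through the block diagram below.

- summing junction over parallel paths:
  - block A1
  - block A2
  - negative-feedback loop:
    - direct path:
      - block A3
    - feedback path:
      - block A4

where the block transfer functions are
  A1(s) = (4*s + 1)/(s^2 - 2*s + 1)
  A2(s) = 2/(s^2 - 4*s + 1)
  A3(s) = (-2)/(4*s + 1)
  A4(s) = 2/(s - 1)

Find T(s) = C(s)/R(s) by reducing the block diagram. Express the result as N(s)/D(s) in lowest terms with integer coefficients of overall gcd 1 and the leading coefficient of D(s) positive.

First reduce the diagram to T(s).

Step 1. close the feedback loop around A3, A4 = (2 - 2*s)/(4*s^2 - 3*s - 5)
Step 2. sum the parallel branches A1, A2, [A3/(1+A3*A4)], giving the overall T(s)

Answer: (14*s^5 - 50*s^4 - 29*s^3 + 121*s^2 - 3*s - 13)/(4*s^6 - 27*s^5 + 53*s^4 - 24*s^3 - 28*s^2 + 27*s - 5)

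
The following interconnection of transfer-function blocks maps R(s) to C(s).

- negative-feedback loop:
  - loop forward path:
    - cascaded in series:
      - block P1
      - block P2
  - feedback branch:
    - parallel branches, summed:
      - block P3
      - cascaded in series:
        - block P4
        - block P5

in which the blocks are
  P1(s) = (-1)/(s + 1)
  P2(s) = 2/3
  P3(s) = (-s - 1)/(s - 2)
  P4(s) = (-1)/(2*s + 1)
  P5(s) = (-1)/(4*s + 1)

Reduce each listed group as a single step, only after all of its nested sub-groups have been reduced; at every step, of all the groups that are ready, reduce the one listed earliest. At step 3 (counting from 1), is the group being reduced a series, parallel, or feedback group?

Answer: parallel

Working:
Step 1 - multiply P1, P2 (series)
Step 2 - series reduction of P4, P5
Step 3 - add P3, (P4*P5) (parallel)
Step 4 - collapse the loop ((P1*P2) forward, (P3+(P4*P5)) return)
The group at step 3 is a parallel group.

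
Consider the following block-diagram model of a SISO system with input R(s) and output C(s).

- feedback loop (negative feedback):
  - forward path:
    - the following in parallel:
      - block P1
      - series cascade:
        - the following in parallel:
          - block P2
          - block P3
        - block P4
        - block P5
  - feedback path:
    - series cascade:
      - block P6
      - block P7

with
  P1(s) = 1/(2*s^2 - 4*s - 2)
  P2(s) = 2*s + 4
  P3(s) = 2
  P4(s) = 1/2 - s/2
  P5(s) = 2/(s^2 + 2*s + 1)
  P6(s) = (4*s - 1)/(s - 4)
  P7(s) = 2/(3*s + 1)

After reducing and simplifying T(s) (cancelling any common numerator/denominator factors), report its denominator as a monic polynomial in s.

Step 1: reduce the parallel group P2, P3; result 2*s + 6
Step 2: cascade (P2+P3), P4, P5; result (-2*s^2 - 4*s + 6)/(s^2 + 2*s + 1)
Step 3: combine P1, ((P2+P3)*P4*P5) in parallel; result (-4*s^4 + 33*s^2 - 14*s - 11)/(2*s^4 - 8*s^2 - 8*s - 2)
Step 4: reduce the series chain P6, P7; result (8*s - 2)/(3*s^2 - 11*s - 4)
Step 5: feedback reduction of (P1+((P2+P3)*P4*P5)), (P6*P7); result (-12*s^6 + 44*s^5 + 115*s^4 - 405*s^3 - 11*s^2 + 177*s + 44)/(6*s^6 - 54*s^5 - 24*s^4 + 328*s^3 - 64*s^2 - 6*s + 30)
No further cancellation is possible in the step-5 result, so that is T(s). Its denominator becomes monic after dividing by the leading coefficient 6.

Final answer: s^6 - 9*s^5 - 4*s^4 + 164*s^3/3 - 32*s^2/3 - s + 5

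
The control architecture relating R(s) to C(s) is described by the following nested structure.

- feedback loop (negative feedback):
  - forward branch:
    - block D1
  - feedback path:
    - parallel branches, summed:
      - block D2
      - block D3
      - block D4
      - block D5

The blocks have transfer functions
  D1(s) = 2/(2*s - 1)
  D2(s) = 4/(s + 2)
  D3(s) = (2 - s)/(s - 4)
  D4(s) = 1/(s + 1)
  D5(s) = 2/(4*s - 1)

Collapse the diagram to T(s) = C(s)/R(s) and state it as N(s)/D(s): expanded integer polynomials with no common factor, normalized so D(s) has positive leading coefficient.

The answer is (8*s^4 - 10*s^3 - 78*s^2 - 44*s + 16)/(8*s^5 - 22*s^4 - 35*s^3 - 97*s^2 - 142*s).

Reasoning:
[1] parallel reduction of D2, D3, D4, D5 = (-4*s^4 + 19*s^3 - 46*s^2 - 90*s + 4)/(4*s^4 - 5*s^3 - 39*s^2 - 22*s + 8)
[2] collapse the loop (D1 forward, (D2+D3+D4+D5) return), giving the overall T(s)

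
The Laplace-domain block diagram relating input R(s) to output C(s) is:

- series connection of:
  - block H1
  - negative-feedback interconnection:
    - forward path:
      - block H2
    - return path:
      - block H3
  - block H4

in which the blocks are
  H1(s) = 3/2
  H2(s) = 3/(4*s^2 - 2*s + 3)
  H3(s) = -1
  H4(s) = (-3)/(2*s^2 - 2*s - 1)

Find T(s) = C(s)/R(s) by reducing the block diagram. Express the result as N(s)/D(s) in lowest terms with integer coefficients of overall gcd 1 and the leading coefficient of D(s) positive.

Step 1: apply the feedback formula to H2, H3 -> 3/(4*s^2 - 2*s)
Step 2: cascade H1, [H2/(1+H2*H3)], H4, which is the overall transfer function T(s) = C(s)/R(s) in lowest terms

Final answer: (-27)/(16*s^4 - 24*s^3 + 4*s)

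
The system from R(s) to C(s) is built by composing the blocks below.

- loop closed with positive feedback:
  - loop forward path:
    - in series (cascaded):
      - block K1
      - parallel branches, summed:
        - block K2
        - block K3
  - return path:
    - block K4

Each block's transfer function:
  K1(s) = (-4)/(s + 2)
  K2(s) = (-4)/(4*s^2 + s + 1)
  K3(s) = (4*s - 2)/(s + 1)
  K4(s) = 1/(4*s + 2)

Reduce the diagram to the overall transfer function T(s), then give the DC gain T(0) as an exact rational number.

Step 1. add K2, K3 (parallel), giving (16*s^3 - 4*s^2 - 2*s - 6)/(4*s^3 + 5*s^2 + 2*s + 1)
Step 2. multiply K1, (K2+K3) (series), giving (-64*s^3 + 16*s^2 + 8*s + 24)/(4*s^4 + 13*s^3 + 12*s^2 + 5*s + 2)
Step 3. close the feedback loop around (K1*(K2+K3)), K4, giving (-128*s^4 - 32*s^3 + 32*s^2 + 56*s + 24)/(8*s^5 + 30*s^4 + 69*s^3 + 14*s^2 + 5*s - 10)
The step-3 result is T(s). Setting s = 0: T(0) = 24/(-10) = -12/5.

Therefore the answer is -12/5.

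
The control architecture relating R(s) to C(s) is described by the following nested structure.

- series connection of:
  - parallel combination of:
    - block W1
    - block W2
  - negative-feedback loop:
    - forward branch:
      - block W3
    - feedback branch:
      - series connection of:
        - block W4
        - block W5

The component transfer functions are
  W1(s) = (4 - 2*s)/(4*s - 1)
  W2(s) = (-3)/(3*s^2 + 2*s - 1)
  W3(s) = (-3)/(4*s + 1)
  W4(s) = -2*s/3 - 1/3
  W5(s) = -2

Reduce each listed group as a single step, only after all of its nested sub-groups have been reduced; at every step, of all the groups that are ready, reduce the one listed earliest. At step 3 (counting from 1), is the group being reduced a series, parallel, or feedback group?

1. reduce the parallel group W1, W2
2. multiply W4, W5 (series)
3. collapse the loop (W3 forward, (W4*W5) return)
4. series reduction of (W1+W2), [W3/(1+W3*(W4*W5))]
At step 3 the group reduced is feedback.

Hence the answer: feedback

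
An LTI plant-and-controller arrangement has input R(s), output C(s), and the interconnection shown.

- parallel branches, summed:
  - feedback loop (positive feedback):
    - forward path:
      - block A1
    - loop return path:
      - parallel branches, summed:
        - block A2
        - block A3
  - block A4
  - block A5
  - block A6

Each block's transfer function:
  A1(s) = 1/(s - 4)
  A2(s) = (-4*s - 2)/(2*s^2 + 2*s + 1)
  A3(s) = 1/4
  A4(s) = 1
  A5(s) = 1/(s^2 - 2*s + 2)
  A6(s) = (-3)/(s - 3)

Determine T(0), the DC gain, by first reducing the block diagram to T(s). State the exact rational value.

[1] sum the parallel branches A2, A3 = (2*s^2 - 14*s - 7)/(8*s^2 + 8*s + 4)
[2] reduce the feedback loop with forward A1 and return (A2+A3) = (8*s^2 + 8*s + 4)/(8*s^3 - 26*s^2 - 14*s - 9)
[3] parallel reduction of [A1/(1-A1*(A2+A3))], A4, A5, A6 = (8*s^6 - 82*s^5 + 282*s^4 - 379*s^3 + 248*s^2 + 59*s + 111)/(8*s^6 - 66*s^5 + 180*s^4 - 195*s^3 + 89*s^2 + 12*s + 54)
DC gain: substitute s = 0 into T(s) from step 3: T(0) = 111/54 = 37/18.

Answer: 37/18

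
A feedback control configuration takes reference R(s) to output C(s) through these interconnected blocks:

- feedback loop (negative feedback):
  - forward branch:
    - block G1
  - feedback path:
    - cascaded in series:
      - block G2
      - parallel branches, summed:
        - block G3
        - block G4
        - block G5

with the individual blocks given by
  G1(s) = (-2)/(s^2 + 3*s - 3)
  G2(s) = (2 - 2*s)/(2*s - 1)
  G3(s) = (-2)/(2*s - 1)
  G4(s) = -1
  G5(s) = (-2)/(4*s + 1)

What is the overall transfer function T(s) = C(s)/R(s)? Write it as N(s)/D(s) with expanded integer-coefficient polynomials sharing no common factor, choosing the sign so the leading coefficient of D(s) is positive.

Step 1. add G3, G4, G5 (parallel) gives (-8*s^2 - 10*s + 1)/(8*s^2 - 2*s - 1)
Step 2. reduce the series chain G2, (G3+G4+G5) gives (16*s^3 + 4*s^2 - 22*s + 2)/(16*s^3 - 12*s^2 + 1)
Step 3. feedback reduction of G1, (G2*(G3+G4+G5)); the result is T(s) itself (integer coefficients, no common factor, positive leading denominator coefficient)

Final answer: (-32*s^3 + 24*s^2 - 2)/(16*s^5 + 36*s^4 - 116*s^3 + 29*s^2 + 47*s - 7)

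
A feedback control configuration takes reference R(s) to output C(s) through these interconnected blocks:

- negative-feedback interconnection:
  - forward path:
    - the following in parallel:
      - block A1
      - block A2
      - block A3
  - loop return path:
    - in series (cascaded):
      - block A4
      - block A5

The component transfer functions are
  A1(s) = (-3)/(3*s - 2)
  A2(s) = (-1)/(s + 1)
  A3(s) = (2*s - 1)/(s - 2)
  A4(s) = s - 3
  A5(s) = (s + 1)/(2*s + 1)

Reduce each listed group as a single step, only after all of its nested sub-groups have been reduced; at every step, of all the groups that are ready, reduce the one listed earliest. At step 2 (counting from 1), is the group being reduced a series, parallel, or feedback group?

The answer is series.

Reasoning:
(1) combine A1, A2, A3 in parallel
(2) series reduction of A4, A5
(3) close the feedback loop around (A1+A2+A3), (A4*A5)
At step 2 the group reduced is series.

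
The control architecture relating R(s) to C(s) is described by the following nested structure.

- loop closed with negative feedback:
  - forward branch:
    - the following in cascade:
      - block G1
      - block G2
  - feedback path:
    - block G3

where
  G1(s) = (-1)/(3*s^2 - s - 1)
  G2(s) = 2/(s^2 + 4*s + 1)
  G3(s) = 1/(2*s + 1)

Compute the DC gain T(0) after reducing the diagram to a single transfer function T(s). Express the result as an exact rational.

Answer: 2/3

Working:
[1] series reduction of G1, G2 -> (-2)/(3*s^4 + 11*s^3 - 2*s^2 - 5*s - 1)
[2] apply the feedback formula to (G1*G2), G3 -> (-4*s - 2)/(6*s^5 + 25*s^4 + 7*s^3 - 12*s^2 - 7*s - 3)
Step 2 gives the overall T(s). Then T(0) = -2/(-3) = 2/3.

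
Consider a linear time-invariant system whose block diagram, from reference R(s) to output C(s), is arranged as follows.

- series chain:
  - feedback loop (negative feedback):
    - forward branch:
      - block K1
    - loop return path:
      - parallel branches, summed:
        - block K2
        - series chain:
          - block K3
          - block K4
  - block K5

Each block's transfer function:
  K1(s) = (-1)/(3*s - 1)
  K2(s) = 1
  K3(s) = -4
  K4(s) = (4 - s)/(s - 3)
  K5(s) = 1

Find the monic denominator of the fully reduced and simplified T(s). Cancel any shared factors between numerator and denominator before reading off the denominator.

First reduce the diagram to T(s).

Step 1. reduce the series chain K3, K4, giving (4*s - 16)/(s - 3)
Step 2. reduce the parallel group K2, (K3*K4), giving (5*s - 19)/(s - 3)
Step 3. close the feedback loop around K1, (K2+(K3*K4)), giving (3 - s)/(3*s^2 - 15*s + 22)
Step 4. cascade [K1/(1+K1*(K2+(K3*K4)))], K5, giving (3 - s)/(3*s^2 - 15*s + 22)
The result of step 4 is T(s) in lowest terms. Its denominator has leading coefficient 3; dividing the denominator through by 3 makes it monic.

Answer: s^2 - 5*s + 22/3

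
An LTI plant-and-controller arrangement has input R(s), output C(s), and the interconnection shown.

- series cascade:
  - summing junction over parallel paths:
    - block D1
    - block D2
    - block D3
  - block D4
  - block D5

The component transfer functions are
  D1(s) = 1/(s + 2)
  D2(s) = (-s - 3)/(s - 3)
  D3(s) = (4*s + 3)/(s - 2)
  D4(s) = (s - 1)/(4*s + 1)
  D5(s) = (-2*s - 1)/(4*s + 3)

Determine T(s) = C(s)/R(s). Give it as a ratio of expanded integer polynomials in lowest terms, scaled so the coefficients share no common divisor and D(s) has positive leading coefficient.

First reduce the diagram to T(s).

1. add D1, D2, D3 (parallel), giving (3*s^3 - 3*s^2 - 28*s)/(s^3 - 3*s^2 - 4*s + 12)
2. series reduction of (D1+D2+D3), D4, D5, which is the overall transfer function T(s) = C(s)/R(s) in lowest terms

Answer: (-6*s^5 + 9*s^4 + 56*s^3 - 31*s^2 - 28*s)/(16*s^5 - 32*s^4 - 109*s^3 + 119*s^2 + 180*s + 36)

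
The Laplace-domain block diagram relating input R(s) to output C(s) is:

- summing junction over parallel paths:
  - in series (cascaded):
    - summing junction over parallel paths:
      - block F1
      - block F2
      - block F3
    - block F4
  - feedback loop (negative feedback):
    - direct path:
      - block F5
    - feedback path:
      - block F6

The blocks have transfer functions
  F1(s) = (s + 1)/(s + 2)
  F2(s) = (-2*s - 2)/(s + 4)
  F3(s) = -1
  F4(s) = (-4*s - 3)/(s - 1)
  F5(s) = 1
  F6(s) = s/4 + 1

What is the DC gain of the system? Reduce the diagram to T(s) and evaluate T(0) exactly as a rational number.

The answer is -5/2.

Reasoning:
(1) parallel reduction of F1, F2, F3, giving (-2*s^2 - 7*s - 8)/(s^2 + 6*s + 8)
(2) cascade (F1+F2+F3), F4, giving (8*s^3 + 34*s^2 + 53*s + 24)/(s^3 + 5*s^2 + 2*s - 8)
(3) collapse the loop (F5 forward, F6 return), giving 4/(s + 8)
(4) add ((F1+F2+F3)*F4), [F5/(1+F5*F6)] (parallel), giving (8*s^4 + 102*s^3 + 345*s^2 + 456*s + 160)/(s^4 + 13*s^3 + 42*s^2 + 8*s - 64)
DC gain: substitute s = 0 into T(s) from step 4: T(0) = 160/(-64) = -5/2.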